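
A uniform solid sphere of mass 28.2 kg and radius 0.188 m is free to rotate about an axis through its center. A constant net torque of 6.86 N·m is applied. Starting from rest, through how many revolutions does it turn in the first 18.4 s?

≈ 464 revolutions

I = (2/5)MR² = (2/5)(28.2)(0.188)² = 0.3987 kg·m².
α = τ/I = 6.86/0.3987 = 17.21 rad/s².
θ = ½αt² = ½(17.21)(18.4)² = 2913 rad.
Revolutions = θ/(2π) = 463.6.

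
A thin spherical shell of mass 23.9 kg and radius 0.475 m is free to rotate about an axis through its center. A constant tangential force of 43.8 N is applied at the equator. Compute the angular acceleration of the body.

I = (2/3)MR² = (2/3)(23.9)(0.475)² = 3.595 kg·m².
τ = F R = (43.8)(0.475) = 20.80 N·m.
From τ = Iα: α = 20.80/3.595 = 5.787 rad/s².

α ≈ 5.79 rad/s²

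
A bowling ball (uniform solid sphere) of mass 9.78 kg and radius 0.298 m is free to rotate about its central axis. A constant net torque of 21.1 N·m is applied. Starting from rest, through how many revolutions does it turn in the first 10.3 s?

I = (2/5)MR² = (2/5)(9.78)(0.298)² = 0.3474 kg·m².
α = τ/I = 21.1/0.3474 = 60.74 rad/s².
θ = ½αt² = ½(60.74)(10.3)² = 3222 rad.
Revolutions = θ/(2π) = 512.8.

≈ 513 revolutions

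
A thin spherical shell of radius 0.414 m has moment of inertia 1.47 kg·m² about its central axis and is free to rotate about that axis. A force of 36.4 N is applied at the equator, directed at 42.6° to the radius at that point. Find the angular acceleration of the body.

α ≈ 6.94 rad/s²

Only the tangential component produces torque: τ = F R sinθ = (36.4)(0.414) sin 42.6° = 10.20 N·m.
Newton's second law for rotation, τ = Iα, gives α = τ/I = 10.20/1.470 = 6.939 rad/s².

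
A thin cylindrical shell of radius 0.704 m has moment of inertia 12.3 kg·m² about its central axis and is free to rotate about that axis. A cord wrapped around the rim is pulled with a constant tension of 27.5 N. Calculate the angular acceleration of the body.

α ≈ 1.57 rad/s²

τ = F R = (27.5)(0.704) = 19.36 N·m.
Newton's second law for rotation, τ = Iα, gives α = τ/I = 19.36/12.30 = 1.574 rad/s².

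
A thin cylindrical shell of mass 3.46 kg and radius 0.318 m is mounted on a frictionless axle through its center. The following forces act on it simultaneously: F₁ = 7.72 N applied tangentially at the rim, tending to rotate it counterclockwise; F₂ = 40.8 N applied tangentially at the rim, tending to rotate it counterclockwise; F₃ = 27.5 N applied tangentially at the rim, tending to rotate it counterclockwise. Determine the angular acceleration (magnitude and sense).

I = MR² = (3.46)(0.318)² = 0.3499 kg·m².
Taking counterclockwise as positive: τ₁ = +(7.72)(0.318) = +2.455 N·m; τ₂ = +(40.8)(0.318) = +12.97 N·m; τ₃ = +(27.5)(0.318) = +8.745 N·m.
Net torque τ = 24.17 N·m.
α = τ/I = 24.17/0.3499 = 69.09 rad/s².

α ≈ 69.1 rad/s², counterclockwise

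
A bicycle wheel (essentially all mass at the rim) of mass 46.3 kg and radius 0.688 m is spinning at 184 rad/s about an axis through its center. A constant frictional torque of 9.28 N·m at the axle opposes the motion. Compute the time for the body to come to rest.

I = MR² = (46.3)(0.688)² = 21.92 kg·m².
The net torque has magnitude 9.28 N·m, opposing ω.
|α| = τ/I = 9.280/21.92 = 0.4234 rad/s² (deceleration).
0 = ω₀ − |α|t ⇒ t = ω₀/|α| = 184/0.4234 = 434.5 s.

t ≈ 435 s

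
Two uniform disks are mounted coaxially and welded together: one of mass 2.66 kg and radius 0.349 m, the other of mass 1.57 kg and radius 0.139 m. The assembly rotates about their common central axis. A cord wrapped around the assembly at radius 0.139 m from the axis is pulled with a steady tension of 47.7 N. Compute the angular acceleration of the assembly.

I = ½M₁R₁² + ½M₂R₂² = ½(2.66)(0.349)² + ½(1.57)(0.139)² = 0.1772 kg·m².
τ = F r = (47.7)(0.139) = 6.630 N·m.
α = τ/I = 6.630/0.1772 = 37.43 rad/s².

α ≈ 37.4 rad/s²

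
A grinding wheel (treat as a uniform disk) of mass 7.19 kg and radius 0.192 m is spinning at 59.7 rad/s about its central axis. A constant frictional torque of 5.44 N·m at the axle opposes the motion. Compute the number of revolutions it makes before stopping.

I = ½MR² = (1/2)(7.19)(0.192)² = 0.1325 kg·m².
The net torque has magnitude 5.44 N·m, opposing ω.
|α| = τ/I = 5.440/0.1325 = 41.05 rad/s² (deceleration).
ω² = ω₀² − 2|α|θ with ω = 0 ⇒ θ = ω₀²/(2|α|) = 43.41 rad = 6.909 rev.

≈ 6.91 revolutions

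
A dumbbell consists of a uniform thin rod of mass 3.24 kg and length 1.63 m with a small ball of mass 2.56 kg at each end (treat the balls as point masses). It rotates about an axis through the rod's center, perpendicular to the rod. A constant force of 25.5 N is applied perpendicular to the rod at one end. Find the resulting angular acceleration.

α ≈ 5.05 rad/s²

I_rod = (1/12)ML² = (1/12)(3.24)(1.63)² = 0.7174 kg·m².
I_balls = 2·m·(L/2)² = 2(2.56)(0.8150)² = 3.401 kg·m².
Total I = 4.118 kg·m².
τ = F·(L/2) = (25.5)(0.815) = 20.78 N·m.
α = τ/I = 20.78/4.118 = 5.047 rad/s².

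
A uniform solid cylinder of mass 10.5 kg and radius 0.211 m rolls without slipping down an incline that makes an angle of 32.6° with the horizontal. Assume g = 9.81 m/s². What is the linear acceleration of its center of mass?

a ≈ 3.52 m/s²

Translation along the incline: Mg sinθ − f = Ma.
Rotation about the center: fR = Iα with I = ½MR². No-slip gives a = αR, so f = (I/R²)a = (1/2)M a.
Substituting: Mg sinθ = (1 + 0.5000)Ma, so a = g sinθ/(1 + 0.5000) = (9.81) sin 32.6° / 1.500 = 3.524 m/s².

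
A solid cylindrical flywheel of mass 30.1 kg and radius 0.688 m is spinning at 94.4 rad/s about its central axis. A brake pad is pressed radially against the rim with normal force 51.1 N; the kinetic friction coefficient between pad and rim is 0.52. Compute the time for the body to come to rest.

I = ½MR² = (1/2)(30.1)(0.688)² = 7.124 kg·m².
Friction force f = μN = (0.52)(51.1) = 26.57 N at the rim; torque magnitude τ = fR = 18.28 N·m, opposing ω.
|α| = τ/I = 18.28/7.124 = 2.566 rad/s² (deceleration).
0 = ω₀ − |α|t ⇒ t = ω₀/|α| = 94.4/2.566 = 36.79 s.

t ≈ 36.8 s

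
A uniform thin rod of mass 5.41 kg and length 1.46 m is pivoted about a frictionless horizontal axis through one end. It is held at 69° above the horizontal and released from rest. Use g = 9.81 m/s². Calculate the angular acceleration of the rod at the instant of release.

α ≈ 3.61 rad/s²

About the pivot, I = (1/3)ML² = (1/3)(5.41)(1.46)² = 3.844 kg·m².
The weight acts at the center, a distance L/2 = 0.7300 m from the pivot; τ = Mg(L/2) cos 69° = 13.88 N·m.
α = τ/I = 13.88/3.844 = 3.612 rad/s².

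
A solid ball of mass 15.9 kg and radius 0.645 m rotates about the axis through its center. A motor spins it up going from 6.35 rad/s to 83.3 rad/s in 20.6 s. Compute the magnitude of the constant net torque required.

τ ≈ 9.88 N·m

I = (2/5)MR² = (2/5)(15.9)(0.645)² = 2.646 kg·m².
α = Δω/Δt = (83.3 − 6.35)/20.6 = 3.735 rad/s².
τ = Iα = (2.646)(3.735) = 9.884 N·m.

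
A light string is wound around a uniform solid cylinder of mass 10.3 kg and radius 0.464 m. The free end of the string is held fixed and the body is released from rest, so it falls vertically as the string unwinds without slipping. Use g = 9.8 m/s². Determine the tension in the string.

T ≈ 33.6 N

Translation: Mg − T = Ma. Rotation about the center: TR = Iα with I = ½MR².
With a = αR: T = (I/R²)a = (1/2)M a, so Mg = (1 + 0.5000)Ma.
a = g/(1 + 0.5000) = 9.8/1.500 = 6.533 m/s².
T = 0.5000·M·a = (0.5000)(10.3)(6.533) = 33.65 N.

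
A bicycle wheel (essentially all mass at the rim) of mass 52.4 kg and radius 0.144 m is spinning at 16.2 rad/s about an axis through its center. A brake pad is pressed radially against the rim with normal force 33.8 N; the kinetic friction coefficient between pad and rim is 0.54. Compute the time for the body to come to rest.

t ≈ 6.70 s

I = MR² = (52.4)(0.144)² = 1.087 kg·m².
Friction force f = μN = (0.54)(33.8) = 18.25 N at the rim; torque magnitude τ = fR = 2.628 N·m, opposing ω.
|α| = τ/I = 2.628/1.087 = 2.419 rad/s² (deceleration).
0 = ω₀ − |α|t ⇒ t = ω₀/|α| = 16.2/2.419 = 6.697 s.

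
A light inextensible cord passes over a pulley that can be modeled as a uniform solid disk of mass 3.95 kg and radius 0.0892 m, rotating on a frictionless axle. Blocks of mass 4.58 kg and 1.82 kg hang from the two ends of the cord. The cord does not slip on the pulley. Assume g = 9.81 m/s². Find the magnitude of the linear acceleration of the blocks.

a ≈ 3.23 m/s²

I = ½MR² = (1/2)(3.95)(0.0892)² = 0.01571 kg·m².
Heavier block: m₁g − T₁ = m₁a. Lighter block: T₂ − m₂g = m₂a.
Pulley: (T₁ − T₂)R = Iα = I(a/R), so T₁ − T₂ = (I/R²)a = (1/2)M_p a = 1.975·a.
Adding the three: (m₁ − m₂)g = (m₁ + m₂ + 1.975)a, so a = (4.58 − 1.82)(9.81)/(4.58 + 1.82 + 1.975) = 3.233 m/s².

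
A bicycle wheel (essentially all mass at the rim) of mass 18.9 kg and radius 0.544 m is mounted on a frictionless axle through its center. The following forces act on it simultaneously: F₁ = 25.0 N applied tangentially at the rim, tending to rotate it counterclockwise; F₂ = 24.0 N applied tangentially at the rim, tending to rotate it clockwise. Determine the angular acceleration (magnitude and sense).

α ≈ 0.0973 rad/s², counterclockwise

I = MR² = (18.9)(0.544)² = 5.593 kg·m².
Taking counterclockwise as positive: τ₁ = +(25.0)(0.544) = +13.60 N·m; τ₂ = −(24.0)(0.544) = −13.06 N·m.
Net torque τ = 0.5440 N·m.
α = τ/I = 0.5440/5.593 = 0.09726 rad/s².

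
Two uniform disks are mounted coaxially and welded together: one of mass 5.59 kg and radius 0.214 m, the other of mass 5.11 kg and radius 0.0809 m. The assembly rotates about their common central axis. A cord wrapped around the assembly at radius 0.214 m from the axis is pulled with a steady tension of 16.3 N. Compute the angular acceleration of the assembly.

I = ½M₁R₁² + ½M₂R₂² = ½(5.59)(0.214)² + ½(5.11)(0.0809)² = 0.1447 kg·m².
τ = F r = (16.3)(0.214) = 3.488 N·m.
α = τ/I = 3.488/0.1447 = 24.10 rad/s².

α ≈ 24.1 rad/s²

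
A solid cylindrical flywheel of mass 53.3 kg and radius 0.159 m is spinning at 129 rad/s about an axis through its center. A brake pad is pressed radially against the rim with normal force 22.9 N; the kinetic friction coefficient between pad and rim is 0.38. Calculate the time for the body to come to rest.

I = ½MR² = (1/2)(53.3)(0.159)² = 0.6737 kg·m².
Friction force f = μN = (0.38)(22.9) = 8.702 N at the rim; torque magnitude τ = fR = 1.384 N·m, opposing ω.
|α| = τ/I = 1.384/0.6737 = 2.054 rad/s² (deceleration).
0 = ω₀ − |α|t ⇒ t = ω₀/|α| = 129/2.054 = 62.82 s.

t ≈ 62.8 s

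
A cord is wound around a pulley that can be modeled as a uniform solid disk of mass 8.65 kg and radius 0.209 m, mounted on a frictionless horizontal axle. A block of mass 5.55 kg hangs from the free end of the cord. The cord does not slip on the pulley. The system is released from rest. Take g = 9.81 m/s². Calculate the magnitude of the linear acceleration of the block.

I = ½MR² = (1/2)(8.65)(0.209)² = 0.1889 kg·m².
Block: mg − T = ma. Pulley: TR = Iα. No-slip: a = αR, so T = (I/R²)a = 4.325·a.
Then mg = (m + 4.325)a, so a = (5.55)(9.81)/(5.55 + 4.325) = 5.513 m/s².

a ≈ 5.51 m/s²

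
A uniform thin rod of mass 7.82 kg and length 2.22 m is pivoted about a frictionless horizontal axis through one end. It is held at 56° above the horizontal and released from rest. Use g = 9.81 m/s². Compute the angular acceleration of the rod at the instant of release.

α ≈ 3.71 rad/s²

About the pivot, I = (1/3)ML² = (1/3)(7.82)(2.22)² = 12.85 kg·m².
The weight acts at the center, a distance L/2 = 1.110 m from the pivot; τ = Mg(L/2) cos 56° = 47.62 N·m.
α = τ/I = 47.62/12.85 = 3.707 rad/s².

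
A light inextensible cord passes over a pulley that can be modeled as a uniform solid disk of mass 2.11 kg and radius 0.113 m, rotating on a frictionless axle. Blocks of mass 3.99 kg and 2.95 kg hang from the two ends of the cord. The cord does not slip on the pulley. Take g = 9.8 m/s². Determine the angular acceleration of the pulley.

α ≈ 11.3 rad/s²

I = ½MR² = (1/2)(2.11)(0.113)² = 0.01347 kg·m².
Heavier block: m₁g − T₁ = m₁a. Lighter block: T₂ − m₂g = m₂a.
Pulley: (T₁ − T₂)R = Iα = I(a/R), so T₁ − T₂ = (I/R²)a = (1/2)M_p a = 1.055·a.
Adding the three: (m₁ − m₂)g = (m₁ + m₂ + 1.055)a, so a = (3.99 − 2.95)(9.8)/(3.99 + 2.95 + 1.055) = 1.275 m/s².
α = a/R = 1.275/0.113 = 11.28 rad/s².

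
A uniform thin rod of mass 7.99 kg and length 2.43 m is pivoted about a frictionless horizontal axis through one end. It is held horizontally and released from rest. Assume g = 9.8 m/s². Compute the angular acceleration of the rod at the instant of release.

About the pivot, I = (1/3)ML² = (1/3)(7.99)(2.43)² = 15.73 kg·m².
The weight acts at the center, a distance L/2 = 1.215 m from the pivot; τ = Mg(L/2) = 95.14 N·m.
α = τ/I = 95.14/15.73 = 6.049 rad/s².
(Equivalently α = (3g/(2L)) = 6.049 rad/s².)

α ≈ 6.05 rad/s²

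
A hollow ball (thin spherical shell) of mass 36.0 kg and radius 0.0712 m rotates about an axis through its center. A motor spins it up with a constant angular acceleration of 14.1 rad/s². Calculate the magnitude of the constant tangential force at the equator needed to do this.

F ≈ 24.1 N

I = (2/3)MR² = (2/3)(36.0)(0.0712)² = 0.1217 kg·m².
The required torque is τ = Iα = (0.1217)(14.10) = 1.715 N·m.
A tangential force at the equator gives τ = FR, so F = τ/R = 1.715/0.0712 = 24.09 N.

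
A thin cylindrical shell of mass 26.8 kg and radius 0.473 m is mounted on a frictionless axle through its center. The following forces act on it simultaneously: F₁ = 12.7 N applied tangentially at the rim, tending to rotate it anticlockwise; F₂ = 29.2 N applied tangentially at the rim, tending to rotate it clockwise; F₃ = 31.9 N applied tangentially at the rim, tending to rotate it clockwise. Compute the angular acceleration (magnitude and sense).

α ≈ 3.82 rad/s², clockwise

I = MR² = (26.8)(0.473)² = 5.996 kg·m².
Taking anticlockwise as positive: τ₁ = +(12.7)(0.473) = +6.007 N·m; τ₂ = −(29.2)(0.473) = −13.81 N·m; τ₃ = −(31.9)(0.473) = −15.09 N·m.
Net torque τ = -22.89 N·m.
α = τ/I = -22.89/5.996 = -3.818 rad/s².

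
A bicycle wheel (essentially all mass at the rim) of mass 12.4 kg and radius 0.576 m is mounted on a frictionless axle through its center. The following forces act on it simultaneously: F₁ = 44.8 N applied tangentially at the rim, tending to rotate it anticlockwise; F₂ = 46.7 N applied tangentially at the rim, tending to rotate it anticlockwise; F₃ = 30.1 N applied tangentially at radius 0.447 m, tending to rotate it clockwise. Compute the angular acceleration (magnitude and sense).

I = MR² = (12.4)(0.576)² = 4.114 kg·m².
Taking anticlockwise as positive: τ₁ = +(44.8)(0.576) = +25.80 N·m; τ₂ = +(46.7)(0.576) = +26.90 N·m; τ₃ = −(30.1)(0.447) = −13.45 N·m.
Net torque τ = 39.25 N·m.
α = τ/I = 39.25/4.114 = 9.540 rad/s².

α ≈ 9.54 rad/s², anticlockwise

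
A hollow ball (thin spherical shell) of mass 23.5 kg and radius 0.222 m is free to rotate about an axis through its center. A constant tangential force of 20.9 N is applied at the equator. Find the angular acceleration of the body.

I = (2/3)MR² = (2/3)(23.5)(0.222)² = 0.7721 kg·m².
τ = F R = (20.9)(0.222) = 4.640 N·m.
From τ = Iα: α = 4.640/0.7721 = 6.009 rad/s².

α ≈ 6.01 rad/s²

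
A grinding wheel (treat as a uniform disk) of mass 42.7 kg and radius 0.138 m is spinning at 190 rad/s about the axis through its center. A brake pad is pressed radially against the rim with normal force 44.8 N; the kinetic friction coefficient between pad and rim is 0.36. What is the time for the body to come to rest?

I = ½MR² = (1/2)(42.7)(0.138)² = 0.4066 kg·m².
Friction force f = μN = (0.36)(44.8) = 16.13 N at the rim; torque magnitude τ = fR = 2.226 N·m, opposing ω.
|α| = τ/I = 2.226/0.4066 = 5.474 rad/s² (deceleration).
0 = ω₀ − |α|t ⇒ t = ω₀/|α| = 190/5.474 = 34.71 s.

t ≈ 34.7 s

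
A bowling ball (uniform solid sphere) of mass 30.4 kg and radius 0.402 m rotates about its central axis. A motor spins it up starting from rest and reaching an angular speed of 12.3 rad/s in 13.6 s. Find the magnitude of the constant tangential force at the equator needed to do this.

I = (2/5)MR² = (2/5)(30.4)(0.402)² = 1.965 kg·m².
α = Δω/Δt = (12.3 − 0)/13.6 = 0.9044 rad/s².
The required torque is τ = Iα = (1.965)(0.9044) = 1.777 N·m.
A tangential force at the equator gives τ = FR, so F = τ/R = 1.777/0.402 = 4.421 N.

F ≈ 4.42 N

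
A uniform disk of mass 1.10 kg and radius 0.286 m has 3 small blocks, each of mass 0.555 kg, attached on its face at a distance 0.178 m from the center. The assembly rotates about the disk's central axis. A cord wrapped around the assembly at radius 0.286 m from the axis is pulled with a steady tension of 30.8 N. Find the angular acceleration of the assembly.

α ≈ 90.1 rad/s²

I_disk = ½MR² = ½(1.10)(0.286)² = 0.04499 kg·m².
I_blocks = 3·m·r² = 3(0.555)(0.178)² = 0.05275 kg·m².
Total I = 0.09774 kg·m².
τ = F r = (30.8)(0.286) = 8.809 N·m.
α = τ/I = 8.809/0.09774 = 90.12 rad/s².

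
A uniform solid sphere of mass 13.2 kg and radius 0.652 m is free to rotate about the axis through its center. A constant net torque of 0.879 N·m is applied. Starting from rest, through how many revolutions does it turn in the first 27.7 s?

≈ 23.9 revolutions

I = (2/5)MR² = (2/5)(13.2)(0.652)² = 2.245 kg·m².
α = τ/I = 0.879/2.245 = 0.3916 rad/s².
θ = ½αt² = ½(0.3916)(27.7)² = 150.2 rad.
Revolutions = θ/(2π) = 23.91.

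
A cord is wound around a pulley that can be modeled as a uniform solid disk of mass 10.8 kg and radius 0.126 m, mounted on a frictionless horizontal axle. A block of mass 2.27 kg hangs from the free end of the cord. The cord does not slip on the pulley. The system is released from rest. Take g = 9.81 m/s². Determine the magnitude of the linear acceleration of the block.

a ≈ 2.90 m/s²

I = ½MR² = (1/2)(10.8)(0.126)² = 0.08573 kg·m².
Block: mg − T = ma. Pulley: TR = Iα. No-slip: a = αR, so T = (I/R²)a = 5.400·a.
Then mg = (m + 5.400)a, so a = (2.27)(9.81)/(2.27 + 5.400) = 2.903 m/s².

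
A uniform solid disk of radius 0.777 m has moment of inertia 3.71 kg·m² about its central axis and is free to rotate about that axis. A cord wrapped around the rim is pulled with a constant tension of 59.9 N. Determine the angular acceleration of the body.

τ = F R = (59.9)(0.777) = 46.54 N·m.
From τ = Iα: α = 46.54/3.710 = 12.55 rad/s².

α ≈ 12.5 rad/s²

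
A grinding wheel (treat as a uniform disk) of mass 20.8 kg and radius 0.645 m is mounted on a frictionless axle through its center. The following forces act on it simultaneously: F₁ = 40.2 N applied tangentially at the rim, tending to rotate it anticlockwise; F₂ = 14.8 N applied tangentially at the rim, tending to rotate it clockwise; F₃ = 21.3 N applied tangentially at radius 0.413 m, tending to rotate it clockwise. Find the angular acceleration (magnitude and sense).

I = ½MR² = (1/2)(20.8)(0.645)² = 4.327 kg·m².
Taking anticlockwise as positive: τ₁ = +(40.2)(0.645) = +25.93 N·m; τ₂ = −(14.8)(0.645) = −9.546 N·m; τ₃ = −(21.3)(0.413) = −8.797 N·m.
Net torque τ = 7.586 N·m.
α = τ/I = 7.586/4.327 = 1.753 rad/s².

α ≈ 1.75 rad/s², anticlockwise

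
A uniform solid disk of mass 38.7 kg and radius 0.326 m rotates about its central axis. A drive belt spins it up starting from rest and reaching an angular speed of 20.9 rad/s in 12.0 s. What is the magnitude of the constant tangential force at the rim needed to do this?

I = ½MR² = (1/2)(38.7)(0.326)² = 2.056 kg·m².
α = Δω/Δt = (20.9 − 0)/12.0 = 1.742 rad/s².
The required torque is τ = Iα = (2.056)(1.742) = 3.582 N·m.
A tangential force at the rim gives τ = FR, so F = τ/R = 3.582/0.326 = 10.99 N.

F ≈ 11.0 N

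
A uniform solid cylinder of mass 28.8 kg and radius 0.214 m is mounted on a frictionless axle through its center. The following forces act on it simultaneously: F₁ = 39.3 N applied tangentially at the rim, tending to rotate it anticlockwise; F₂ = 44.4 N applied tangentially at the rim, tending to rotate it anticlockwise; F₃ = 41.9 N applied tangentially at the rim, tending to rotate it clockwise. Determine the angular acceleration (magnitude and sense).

I = ½MR² = (1/2)(28.8)(0.214)² = 0.6595 kg·m².
Taking anticlockwise as positive: τ₁ = +(39.3)(0.214) = +8.410 N·m; τ₂ = +(44.4)(0.214) = +9.502 N·m; τ₃ = −(41.9)(0.214) = −8.967 N·m.
Net torque τ = 8.945 N·m.
α = τ/I = 8.945/0.6595 = 13.56 rad/s².

α ≈ 13.6 rad/s², anticlockwise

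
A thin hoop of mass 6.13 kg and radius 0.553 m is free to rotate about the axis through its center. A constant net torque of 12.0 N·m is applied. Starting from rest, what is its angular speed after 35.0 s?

I = MR² = (6.13)(0.553)² = 1.875 kg·m².
α = τ/I = 12.0/1.875 = 6.401 rad/s².
ω = ω₀ + αt = 0 + (6.401)(35.0) = 224.0 rad/s.

ω ≈ 224 rad/s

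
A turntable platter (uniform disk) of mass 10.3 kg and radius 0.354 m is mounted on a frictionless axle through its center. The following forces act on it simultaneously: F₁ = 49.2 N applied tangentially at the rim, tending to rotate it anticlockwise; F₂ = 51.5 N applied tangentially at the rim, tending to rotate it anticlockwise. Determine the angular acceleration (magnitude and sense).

I = ½MR² = (1/2)(10.3)(0.354)² = 0.6454 kg·m².
Taking anticlockwise as positive: τ₁ = +(49.2)(0.354) = +17.42 N·m; τ₂ = +(51.5)(0.354) = +18.23 N·m.
Net torque τ = 35.65 N·m.
α = τ/I = 35.65/0.6454 = 55.24 rad/s².

α ≈ 55.2 rad/s², anticlockwise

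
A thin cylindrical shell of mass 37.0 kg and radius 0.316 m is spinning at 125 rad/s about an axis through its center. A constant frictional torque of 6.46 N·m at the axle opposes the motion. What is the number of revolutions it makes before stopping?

≈ 711 revolutions

I = MR² = (37.0)(0.316)² = 3.695 kg·m².
The net torque has magnitude 6.46 N·m, opposing ω.
|α| = τ/I = 6.460/3.695 = 1.748 rad/s² (deceleration).
ω² = ω₀² − 2|α|θ with ω = 0 ⇒ θ = ω₀²/(2|α|) = 4468 rad = 711.1 rev.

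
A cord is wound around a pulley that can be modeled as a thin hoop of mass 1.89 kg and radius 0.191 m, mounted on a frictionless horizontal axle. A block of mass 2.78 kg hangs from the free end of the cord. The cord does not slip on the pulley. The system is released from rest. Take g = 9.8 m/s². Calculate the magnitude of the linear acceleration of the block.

I = MR² = (1.89)(0.191)² = 0.06895 kg·m².
Block: mg − T = ma. Pulley: TR = Iα. No-slip: a = αR, so T = (I/R²)a = 1.890·a.
Then mg = (m + 1.890)a, so a = (2.78)(9.8)/(2.78 + 1.890) = 5.834 m/s².

a ≈ 5.83 m/s²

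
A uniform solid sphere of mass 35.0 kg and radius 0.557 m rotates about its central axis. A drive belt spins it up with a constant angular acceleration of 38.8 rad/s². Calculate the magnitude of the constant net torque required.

τ ≈ 169 N·m

I = (2/5)MR² = (2/5)(35.0)(0.557)² = 4.343 kg·m².
τ = Iα = (4.343)(38.80) = 168.5 N·m.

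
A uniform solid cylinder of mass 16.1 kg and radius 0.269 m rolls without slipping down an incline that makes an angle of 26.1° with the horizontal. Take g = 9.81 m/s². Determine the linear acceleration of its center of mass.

Translation along the incline: Mg sinθ − f = Ma.
Rotation about the center: fR = Iα with I = ½MR². No-slip gives a = αR, so f = (I/R²)a = (1/2)M a.
Substituting: Mg sinθ = (1 + 0.5000)Ma, so a = g sinθ/(1 + 0.5000) = (9.81) sin 26.1° / 1.500 = 2.877 m/s².

a ≈ 2.88 m/s²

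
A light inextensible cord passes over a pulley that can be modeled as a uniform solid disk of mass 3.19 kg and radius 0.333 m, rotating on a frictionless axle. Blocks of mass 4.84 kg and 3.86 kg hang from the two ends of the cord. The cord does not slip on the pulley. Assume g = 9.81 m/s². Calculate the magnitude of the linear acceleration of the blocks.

I = ½MR² = (1/2)(3.19)(0.333)² = 0.1769 kg·m².
Heavier block: m₁g − T₁ = m₁a. Lighter block: T₂ − m₂g = m₂a.
Pulley: (T₁ − T₂)R = Iα = I(a/R), so T₁ − T₂ = (I/R²)a = (1/2)M_p a = 1.595·a.
Adding the three: (m₁ − m₂)g = (m₁ + m₂ + 1.595)a, so a = (4.84 − 3.86)(9.81)/(4.84 + 3.86 + 1.595) = 0.9338 m/s².

a ≈ 0.934 m/s²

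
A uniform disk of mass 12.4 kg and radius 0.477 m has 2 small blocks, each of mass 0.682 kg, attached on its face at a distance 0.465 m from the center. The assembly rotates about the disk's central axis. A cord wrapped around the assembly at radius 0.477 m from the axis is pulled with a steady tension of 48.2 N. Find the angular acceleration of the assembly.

α ≈ 13.5 rad/s²

I_disk = ½MR² = ½(12.4)(0.477)² = 1.411 kg·m².
I_blocks = 2·m·r² = 2(0.682)(0.465)² = 0.2949 kg·m².
Total I = 1.706 kg·m².
τ = F r = (48.2)(0.477) = 22.99 N·m.
α = τ/I = 22.99/1.706 = 13.48 rad/s².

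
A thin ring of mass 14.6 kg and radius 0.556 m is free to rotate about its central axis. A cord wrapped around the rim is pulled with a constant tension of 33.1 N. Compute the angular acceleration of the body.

I = MR² = (14.6)(0.556)² = 4.513 kg·m².
τ = F R = (33.1)(0.556) = 18.40 N·m.
From τ = Iα: α = 18.40/4.513 = 4.078 rad/s².

α ≈ 4.08 rad/s²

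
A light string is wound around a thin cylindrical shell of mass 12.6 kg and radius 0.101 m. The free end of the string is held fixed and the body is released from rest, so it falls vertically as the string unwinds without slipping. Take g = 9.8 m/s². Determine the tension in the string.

Translation: Mg − T = Ma. Rotation about the center: TR = Iα with I = MR².
With a = αR: T = (I/R²)a = M a, so Mg = (1 + 1.000)Ma.
a = g/(1 + 1.000) = 9.8/2.000 = 4.900 m/s².
T = 1.000·M·a = (1.000)(12.6)(4.900) = 61.74 N.

T ≈ 61.7 N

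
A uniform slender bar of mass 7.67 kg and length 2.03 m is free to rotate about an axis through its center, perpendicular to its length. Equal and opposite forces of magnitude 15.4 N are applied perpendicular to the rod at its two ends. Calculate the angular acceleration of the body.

I = (1/12)ML² = (1/12)(7.67)(2.03)² = 2.634 kg·m².
The couple gives τ = F·(L/2) + F·(L/2) = F L = (15.4)(2.03) = 31.26 N·m.
Newton's second law for rotation, τ = Iα, gives α = τ/I = 31.26/2.634 = 11.87 rad/s².

α ≈ 11.9 rad/s²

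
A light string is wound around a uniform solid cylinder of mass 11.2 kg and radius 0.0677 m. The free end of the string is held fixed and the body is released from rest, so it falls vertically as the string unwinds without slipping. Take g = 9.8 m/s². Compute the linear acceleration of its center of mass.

Translation: Mg − T = Ma. Rotation about the center: TR = Iα with I = ½MR².
With a = αR: T = (I/R²)a = (1/2)M a, so Mg = (1 + 0.5000)Ma.
a = g/(1 + 0.5000) = 9.8/1.500 = 6.533 m/s².

a ≈ 6.53 m/s²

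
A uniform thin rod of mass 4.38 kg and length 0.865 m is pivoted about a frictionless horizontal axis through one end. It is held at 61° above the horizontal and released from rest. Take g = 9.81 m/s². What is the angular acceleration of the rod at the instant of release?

About the pivot, I = (1/3)ML² = (1/3)(4.38)(0.865)² = 1.092 kg·m².
The weight acts at the center, a distance L/2 = 0.4325 m from the pivot; τ = Mg(L/2) cos 61° = 9.009 N·m.
α = τ/I = 9.009/1.092 = 8.247 rad/s².

α ≈ 8.25 rad/s²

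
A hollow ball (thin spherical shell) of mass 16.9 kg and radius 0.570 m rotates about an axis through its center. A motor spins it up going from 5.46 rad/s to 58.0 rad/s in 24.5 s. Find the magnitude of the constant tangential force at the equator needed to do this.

F ≈ 13.8 N

I = (2/3)MR² = (2/3)(16.9)(0.570)² = 3.661 kg·m².
α = Δω/Δt = (58.0 − 5.46)/24.5 = 2.144 rad/s².
The required torque is τ = Iα = (3.661)(2.144) = 7.850 N·m.
A tangential force at the equator gives τ = FR, so F = τ/R = 7.850/0.570 = 13.77 N.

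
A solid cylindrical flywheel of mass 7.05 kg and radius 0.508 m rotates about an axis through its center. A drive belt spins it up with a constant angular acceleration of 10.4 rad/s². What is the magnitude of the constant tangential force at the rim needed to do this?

F ≈ 18.6 N

I = ½MR² = (1/2)(7.05)(0.508)² = 0.9097 kg·m².
The required torque is τ = Iα = (0.9097)(10.40) = 9.461 N·m.
A tangential force at the rim gives τ = FR, so F = τ/R = 9.461/0.508 = 18.62 N.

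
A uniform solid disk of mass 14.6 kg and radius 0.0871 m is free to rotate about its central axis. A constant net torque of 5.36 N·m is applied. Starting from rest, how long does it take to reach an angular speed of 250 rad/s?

I = ½MR² = (1/2)(14.6)(0.0871)² = 0.05538 kg·m².
α = τ/I = 5.36/0.05538 = 96.78 rad/s².
ω = αt ⇒ t = ω/α = 250/96.78 = 2.583 s.

t ≈ 2.58 s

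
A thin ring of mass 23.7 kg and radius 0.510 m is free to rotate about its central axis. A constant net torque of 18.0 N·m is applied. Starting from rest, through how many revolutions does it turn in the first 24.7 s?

≈ 142 revolutions

I = MR² = (23.7)(0.510)² = 6.164 kg·m².
α = τ/I = 18.0/6.164 = 2.920 rad/s².
θ = ½αt² = ½(2.920)(24.7)² = 890.7 rad.
Revolutions = θ/(2π) = 141.8.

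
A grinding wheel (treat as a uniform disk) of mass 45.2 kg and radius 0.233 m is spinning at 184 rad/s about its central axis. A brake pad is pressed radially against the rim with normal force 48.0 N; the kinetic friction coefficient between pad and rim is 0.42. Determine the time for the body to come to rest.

I = ½MR² = (1/2)(45.2)(0.233)² = 1.227 kg·m².
Friction force f = μN = (0.42)(48.0) = 20.16 N at the rim; torque magnitude τ = fR = 4.697 N·m, opposing ω.
|α| = τ/I = 4.697/1.227 = 3.828 rad/s² (deceleration).
0 = ω₀ − |α|t ⇒ t = ω₀/|α| = 184/3.828 = 48.06 s.

t ≈ 48.1 s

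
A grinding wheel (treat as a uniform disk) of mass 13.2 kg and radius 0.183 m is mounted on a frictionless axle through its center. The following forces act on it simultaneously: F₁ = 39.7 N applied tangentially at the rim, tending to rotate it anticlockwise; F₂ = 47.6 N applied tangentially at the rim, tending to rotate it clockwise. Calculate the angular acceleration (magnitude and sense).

α ≈ 6.54 rad/s², clockwise

I = ½MR² = (1/2)(13.2)(0.183)² = 0.2210 kg·m².
Taking anticlockwise as positive: τ₁ = +(39.7)(0.183) = +7.265 N·m; τ₂ = −(47.6)(0.183) = −8.711 N·m.
Net torque τ = -1.446 N·m.
α = τ/I = -1.446/0.2210 = -6.541 rad/s².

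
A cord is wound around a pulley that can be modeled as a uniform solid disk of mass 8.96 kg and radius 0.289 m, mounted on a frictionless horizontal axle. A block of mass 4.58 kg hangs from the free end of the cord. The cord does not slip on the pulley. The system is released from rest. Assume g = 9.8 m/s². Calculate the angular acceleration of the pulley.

α ≈ 17.1 rad/s²

I = ½MR² = (1/2)(8.96)(0.289)² = 0.3742 kg·m².
Block: mg − T = ma. Pulley: TR = Iα. No-slip: a = αR, so T = (I/R²)a = 4.480·a.
Then mg = (m + 4.480)a, so a = (4.58)(9.8)/(4.58 + 4.480) = 4.954 m/s².
α = a/R = 4.954/0.289 = 17.14 rad/s².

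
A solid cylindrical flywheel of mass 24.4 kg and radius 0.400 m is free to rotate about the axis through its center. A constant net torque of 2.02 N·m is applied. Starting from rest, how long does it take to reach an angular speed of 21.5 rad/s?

t ≈ 20.8 s

I = ½MR² = (1/2)(24.4)(0.400)² = 1.952 kg·m².
α = τ/I = 2.02/1.952 = 1.035 rad/s².
ω = αt ⇒ t = ω/α = 21.5/1.035 = 20.78 s.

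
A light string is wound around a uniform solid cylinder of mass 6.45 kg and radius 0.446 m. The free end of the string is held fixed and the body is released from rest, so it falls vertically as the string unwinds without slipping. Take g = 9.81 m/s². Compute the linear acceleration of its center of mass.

a ≈ 6.54 m/s²

Translation: Mg − T = Ma. Rotation about the center: TR = Iα with I = ½MR².
With a = αR: T = (I/R²)a = (1/2)M a, so Mg = (1 + 0.5000)Ma.
a = g/(1 + 0.5000) = 9.81/1.500 = 6.540 m/s².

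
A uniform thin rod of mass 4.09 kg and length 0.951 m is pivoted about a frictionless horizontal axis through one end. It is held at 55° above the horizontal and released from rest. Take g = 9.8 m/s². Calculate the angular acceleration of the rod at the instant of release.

α ≈ 8.87 rad/s²

About the pivot, I = (1/3)ML² = (1/3)(4.09)(0.951)² = 1.233 kg·m².
The weight acts at the center, a distance L/2 = 0.4755 m from the pivot; τ = Mg(L/2) cos 55° = 10.93 N·m.
α = τ/I = 10.93/1.233 = 8.866 rad/s².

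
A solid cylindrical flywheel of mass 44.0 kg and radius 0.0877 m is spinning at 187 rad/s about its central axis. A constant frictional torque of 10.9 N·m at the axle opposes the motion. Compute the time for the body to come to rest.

t ≈ 2.90 s

I = ½MR² = (1/2)(44.0)(0.0877)² = 0.1692 kg·m².
The net torque has magnitude 10.9 N·m, opposing ω.
|α| = τ/I = 10.90/0.1692 = 64.42 rad/s² (deceleration).
0 = ω₀ − |α|t ⇒ t = ω₀/|α| = 187/64.42 = 2.903 s.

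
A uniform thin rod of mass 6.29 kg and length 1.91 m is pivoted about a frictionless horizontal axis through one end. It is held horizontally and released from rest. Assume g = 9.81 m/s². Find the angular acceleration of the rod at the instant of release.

About the pivot, I = (1/3)ML² = (1/3)(6.29)(1.91)² = 7.649 kg·m².
The weight acts at the center, a distance L/2 = 0.9550 m from the pivot; τ = Mg(L/2) = 58.93 N·m.
α = τ/I = 58.93/7.649 = 7.704 rad/s².

α ≈ 7.70 rad/s²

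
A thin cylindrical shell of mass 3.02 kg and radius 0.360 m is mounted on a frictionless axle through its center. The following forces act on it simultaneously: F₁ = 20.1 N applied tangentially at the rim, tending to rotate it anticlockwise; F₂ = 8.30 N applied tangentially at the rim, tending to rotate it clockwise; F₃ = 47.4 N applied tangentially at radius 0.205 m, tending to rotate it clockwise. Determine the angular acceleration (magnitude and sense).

I = MR² = (3.02)(0.360)² = 0.3914 kg·m².
Taking anticlockwise as positive: τ₁ = +(20.1)(0.360) = +7.236 N·m; τ₂ = −(8.30)(0.360) = −2.988 N·m; τ₃ = −(47.4)(0.205) = −9.717 N·m.
Net torque τ = -5.469 N·m.
α = τ/I = -5.469/0.3914 = -13.97 rad/s².

α ≈ 14.0 rad/s², clockwise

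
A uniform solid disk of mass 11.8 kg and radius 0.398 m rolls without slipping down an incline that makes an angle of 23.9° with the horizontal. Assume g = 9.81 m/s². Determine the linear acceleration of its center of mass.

Translation along the incline: Mg sinθ − f = Ma.
Rotation about the center: fR = Iα with I = ½MR². No-slip gives a = αR, so f = (I/R²)a = (1/2)M a.
Substituting: Mg sinθ = (1 + 0.5000)Ma, so a = g sinθ/(1 + 0.5000) = (9.81) sin 23.9° / 1.500 = 2.650 m/s².

a ≈ 2.65 m/s²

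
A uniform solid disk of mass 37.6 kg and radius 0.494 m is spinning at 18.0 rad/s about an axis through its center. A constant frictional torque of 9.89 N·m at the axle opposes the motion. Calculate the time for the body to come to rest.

t ≈ 8.35 s

I = ½MR² = (1/2)(37.6)(0.494)² = 4.588 kg·m².
The net torque has magnitude 9.89 N·m, opposing ω.
|α| = τ/I = 9.890/4.588 = 2.156 rad/s² (deceleration).
0 = ω₀ − |α|t ⇒ t = ω₀/|α| = 18.0/2.156 = 8.350 s.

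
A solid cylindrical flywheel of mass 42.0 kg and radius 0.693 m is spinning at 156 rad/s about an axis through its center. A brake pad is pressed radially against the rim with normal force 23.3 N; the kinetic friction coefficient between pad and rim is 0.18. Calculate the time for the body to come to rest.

I = ½MR² = (1/2)(42.0)(0.693)² = 10.09 kg·m².
Friction force f = μN = (0.18)(23.3) = 4.194 N at the rim; torque magnitude τ = fR = 2.906 N·m, opposing ω.
|α| = τ/I = 2.906/10.09 = 0.2882 rad/s² (deceleration).
0 = ω₀ − |α|t ⇒ t = ω₀/|α| = 156/0.2882 = 541.3 s.

t ≈ 541 s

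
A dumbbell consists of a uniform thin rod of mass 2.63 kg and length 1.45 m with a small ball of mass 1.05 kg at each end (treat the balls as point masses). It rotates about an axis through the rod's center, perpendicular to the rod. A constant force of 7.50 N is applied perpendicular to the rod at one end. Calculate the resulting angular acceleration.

α ≈ 3.48 rad/s²

I_rod = (1/12)ML² = (1/12)(2.63)(1.45)² = 0.4608 kg·m².
I_balls = 2·m·(L/2)² = 2(1.05)(0.7250)² = 1.104 kg·m².
Total I = 1.565 kg·m².
τ = F·(L/2) = (7.50)(0.725) = 5.438 N·m.
α = τ/I = 5.438/1.565 = 3.475 rad/s².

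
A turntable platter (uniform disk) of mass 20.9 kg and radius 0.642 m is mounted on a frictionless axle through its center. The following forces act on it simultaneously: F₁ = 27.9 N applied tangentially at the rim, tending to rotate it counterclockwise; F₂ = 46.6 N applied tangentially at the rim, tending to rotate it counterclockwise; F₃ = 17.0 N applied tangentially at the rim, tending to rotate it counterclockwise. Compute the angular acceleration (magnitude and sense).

I = ½MR² = (1/2)(20.9)(0.642)² = 4.307 kg·m².
Taking counterclockwise as positive: τ₁ = +(27.9)(0.642) = +17.91 N·m; τ₂ = +(46.6)(0.642) = +29.92 N·m; τ₃ = +(17.0)(0.642) = +10.91 N·m.
Net torque τ = 58.74 N·m.
α = τ/I = 58.74/4.307 = 13.64 rad/s².

α ≈ 13.6 rad/s², counterclockwise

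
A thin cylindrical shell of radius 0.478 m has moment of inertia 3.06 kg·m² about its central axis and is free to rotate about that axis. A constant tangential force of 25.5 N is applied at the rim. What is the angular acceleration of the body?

τ = F R = (25.5)(0.478) = 12.19 N·m.
From τ = Iα: α = 12.19/3.060 = 3.983 rad/s².

α ≈ 3.98 rad/s²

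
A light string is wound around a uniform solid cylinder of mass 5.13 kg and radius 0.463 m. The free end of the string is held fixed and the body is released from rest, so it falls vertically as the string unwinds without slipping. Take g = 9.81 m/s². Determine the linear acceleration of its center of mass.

Translation: Mg − T = Ma. Rotation about the center: TR = Iα with I = ½MR².
With a = αR: T = (I/R²)a = (1/2)M a, so Mg = (1 + 0.5000)Ma.
a = g/(1 + 0.5000) = 9.81/1.500 = 6.540 m/s².

a ≈ 6.54 m/s²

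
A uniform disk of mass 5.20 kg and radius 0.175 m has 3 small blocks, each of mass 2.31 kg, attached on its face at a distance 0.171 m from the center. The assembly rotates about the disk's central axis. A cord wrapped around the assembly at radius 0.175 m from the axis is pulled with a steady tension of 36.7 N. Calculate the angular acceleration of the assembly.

α ≈ 22.8 rad/s²

I_disk = ½MR² = ½(5.20)(0.175)² = 0.07962 kg·m².
I_blocks = 3·m·r² = 3(2.31)(0.171)² = 0.2026 kg·m².
Total I = 0.2823 kg·m².
τ = F r = (36.7)(0.175) = 6.423 N·m.
α = τ/I = 6.423/0.2823 = 22.75 rad/s².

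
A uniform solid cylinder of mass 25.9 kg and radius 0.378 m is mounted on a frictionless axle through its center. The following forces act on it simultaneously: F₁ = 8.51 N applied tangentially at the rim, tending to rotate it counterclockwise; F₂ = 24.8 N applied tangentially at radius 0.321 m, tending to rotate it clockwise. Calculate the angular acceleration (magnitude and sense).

I = ½MR² = (1/2)(25.9)(0.378)² = 1.850 kg·m².
Taking counterclockwise as positive: τ₁ = +(8.51)(0.378) = +3.217 N·m; τ₂ = −(24.8)(0.321) = −7.961 N·m.
Net torque τ = -4.744 N·m.
α = τ/I = -4.744/1.850 = -2.564 rad/s².

α ≈ 2.56 rad/s², clockwise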